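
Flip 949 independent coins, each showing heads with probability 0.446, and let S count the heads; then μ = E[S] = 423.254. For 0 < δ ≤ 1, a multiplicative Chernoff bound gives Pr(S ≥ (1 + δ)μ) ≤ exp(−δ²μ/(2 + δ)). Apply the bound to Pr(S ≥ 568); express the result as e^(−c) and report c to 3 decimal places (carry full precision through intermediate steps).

Write 568 = (1 + δ)μ, so δ = 568/423.254 − 1 = 0.3419838…
Then the exponent is δ²μ/(2 + δ) = (568 − μ)² / (μ·(2 + δ)) = 21.136262.

21.136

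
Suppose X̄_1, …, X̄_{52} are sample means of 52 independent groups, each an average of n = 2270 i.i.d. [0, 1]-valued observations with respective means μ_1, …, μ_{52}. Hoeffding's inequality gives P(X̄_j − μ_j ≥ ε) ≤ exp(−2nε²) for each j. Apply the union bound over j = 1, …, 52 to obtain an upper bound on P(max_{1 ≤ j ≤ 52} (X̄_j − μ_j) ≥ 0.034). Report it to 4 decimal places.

0.2734

Per-experiment Hoeffding bound: exp(−2·2270·0.034²) = exp(−5.24824) = 0.0052568.
Union bound over 52 events: 52·0.0052568 = 0.27335.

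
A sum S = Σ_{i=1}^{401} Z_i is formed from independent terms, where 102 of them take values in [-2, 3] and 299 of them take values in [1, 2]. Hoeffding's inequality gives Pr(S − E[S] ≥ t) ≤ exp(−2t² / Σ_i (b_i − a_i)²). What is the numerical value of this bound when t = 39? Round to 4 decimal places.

0.3438

Σ(b_i − a_i)² = 102·5² + 299·1² = 2849.
Exponent = 2·39² / 2849 = 1.06774.
Bound = exp(−1.06774) = 0.34378.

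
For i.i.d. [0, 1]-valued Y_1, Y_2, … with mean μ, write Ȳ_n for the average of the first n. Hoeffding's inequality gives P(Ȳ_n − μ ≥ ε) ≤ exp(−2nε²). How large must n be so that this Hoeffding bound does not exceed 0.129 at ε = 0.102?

99

Require exp(−2nε²) ≤ 0.129, i.e. 2nε² ≥ ln(1/0.129) = 2.047943.
So n ≥ 2.047943 / (2·0.102²) = 98.421.
The smallest integer n is 99.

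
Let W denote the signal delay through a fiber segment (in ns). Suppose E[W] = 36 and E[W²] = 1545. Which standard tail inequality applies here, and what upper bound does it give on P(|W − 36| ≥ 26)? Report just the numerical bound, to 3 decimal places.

The first two moments determine the variance, so Chebyshev's inequality is the sharpest standard bound available.
Var(W) = E[W²] − (E[W])² = 1545 − 1296 = 249.
Chebyshev's inequality: P(|W − μ| ≥ t) ≤ Var(W)/t² = 249/676 = 0.3683.

0.368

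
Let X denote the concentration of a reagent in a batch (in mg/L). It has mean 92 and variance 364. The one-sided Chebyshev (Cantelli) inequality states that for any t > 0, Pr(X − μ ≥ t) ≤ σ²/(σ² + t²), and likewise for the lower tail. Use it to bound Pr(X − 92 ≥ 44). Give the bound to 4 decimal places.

0.1583

Here σ² = 364 and t = 44, so σ² + t² = 2300.
Cantelli's bound: 364/2300 = 0.1583.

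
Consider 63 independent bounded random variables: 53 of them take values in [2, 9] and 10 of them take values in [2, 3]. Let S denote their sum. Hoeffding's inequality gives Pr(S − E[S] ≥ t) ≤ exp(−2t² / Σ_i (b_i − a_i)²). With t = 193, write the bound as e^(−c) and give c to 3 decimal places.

28.576

Σ(b_i − a_i)² = 53·7² + 10·1² = 2607.
c = 2t² / 2607 = 2·193² / 2607 = 28.5761.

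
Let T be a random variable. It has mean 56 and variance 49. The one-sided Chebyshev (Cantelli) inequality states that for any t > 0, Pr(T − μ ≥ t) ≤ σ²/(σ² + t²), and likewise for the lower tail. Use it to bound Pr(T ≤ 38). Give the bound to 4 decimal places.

0.1314

Here σ² = 49 and t = 18, so σ² + t² = 373.
Cantelli's bound: 49/373 = 0.1314.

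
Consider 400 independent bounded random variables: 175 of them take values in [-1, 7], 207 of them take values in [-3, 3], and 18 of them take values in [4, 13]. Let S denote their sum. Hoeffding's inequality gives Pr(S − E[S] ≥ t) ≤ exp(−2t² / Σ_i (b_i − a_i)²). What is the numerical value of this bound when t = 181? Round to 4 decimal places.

Σ(b_i − a_i)² = 175·8² + 207·6² + 18·9² = 20110.
Exponent = 2·181² / 20110 = 3.25818.
Bound = exp(−3.25818) = 0.03846.

0.0385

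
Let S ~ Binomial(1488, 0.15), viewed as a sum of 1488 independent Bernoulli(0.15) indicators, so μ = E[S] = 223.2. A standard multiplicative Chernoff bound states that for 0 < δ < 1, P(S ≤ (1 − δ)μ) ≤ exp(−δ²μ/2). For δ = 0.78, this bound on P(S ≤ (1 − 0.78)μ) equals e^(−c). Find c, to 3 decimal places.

c = δ²μ/2 = 0.78²·223.2/2 = 67.8974.

67.897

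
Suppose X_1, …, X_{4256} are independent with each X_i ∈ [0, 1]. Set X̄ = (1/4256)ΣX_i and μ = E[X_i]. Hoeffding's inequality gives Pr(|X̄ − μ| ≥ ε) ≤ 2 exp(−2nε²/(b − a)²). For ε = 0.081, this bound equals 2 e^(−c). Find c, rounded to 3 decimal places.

55.847

c = 2nε²/(b − a)² = 2·4256·0.081² / 1² = 55.8472.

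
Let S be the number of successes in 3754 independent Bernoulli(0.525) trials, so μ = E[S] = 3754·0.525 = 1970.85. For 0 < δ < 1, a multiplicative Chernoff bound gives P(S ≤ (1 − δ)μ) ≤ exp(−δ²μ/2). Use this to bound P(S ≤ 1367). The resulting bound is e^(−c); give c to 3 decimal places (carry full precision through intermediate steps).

Write 1367 = (1 − δ)μ, so δ = 1 − 1367/1970.85 = 0.3063906…
Then the exponent is δ²μ/2 = (μ − 1367)²/(2μ) = 92.506995.

92.507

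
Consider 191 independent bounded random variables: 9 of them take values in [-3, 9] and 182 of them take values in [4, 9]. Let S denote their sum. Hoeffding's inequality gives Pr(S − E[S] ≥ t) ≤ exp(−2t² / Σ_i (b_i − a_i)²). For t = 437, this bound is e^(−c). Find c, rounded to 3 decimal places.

65.333

Σ(b_i − a_i)² = 9·12² + 182·5² = 5846.
c = 2t² / 5846 = 2·437² / 5846 = 65.3332.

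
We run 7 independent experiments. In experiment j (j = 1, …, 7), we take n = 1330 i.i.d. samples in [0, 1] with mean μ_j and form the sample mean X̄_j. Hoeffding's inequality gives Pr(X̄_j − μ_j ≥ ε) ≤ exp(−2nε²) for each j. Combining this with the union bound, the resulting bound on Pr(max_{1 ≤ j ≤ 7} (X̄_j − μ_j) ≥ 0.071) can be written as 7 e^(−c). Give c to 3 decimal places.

13.409

Union bound over the 7 events: Pr(max_{1 ≤ j ≤ 7} (X̄_j − μ_j) ≥ 0.071) ≤ 7·exp(−2nε²) = 7 exp(−2·1330·0.071²).
So c = 2·1330·0.071² = 13.4091.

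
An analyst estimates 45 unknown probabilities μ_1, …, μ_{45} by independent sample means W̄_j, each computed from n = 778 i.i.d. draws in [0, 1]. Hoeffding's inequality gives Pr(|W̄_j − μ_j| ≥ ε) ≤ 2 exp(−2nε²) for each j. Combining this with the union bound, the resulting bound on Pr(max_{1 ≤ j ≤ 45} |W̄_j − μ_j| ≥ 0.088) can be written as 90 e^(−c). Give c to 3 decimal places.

12.050

Union bound over the 45 events: Pr(max_{1 ≤ j ≤ 45} |W̄_j − μ_j| ≥ 0.088) ≤ 45·2·exp(−2nε²) = 90 exp(−2·778·0.088²).
So c = 2·778·0.088² = 12.0497.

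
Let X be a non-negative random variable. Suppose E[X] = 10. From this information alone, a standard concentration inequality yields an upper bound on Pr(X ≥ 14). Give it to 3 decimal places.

Only the mean of a non-negative variable is known, so Markov's inequality is the applicable tail bound.
Markov's inequality: for a non-negative random variable, Pr(X ≥ a) ≤ E[X]/a.
Here E[X] = 10 and a = 14, so the bound is 10/14 = 0.7143.

0.714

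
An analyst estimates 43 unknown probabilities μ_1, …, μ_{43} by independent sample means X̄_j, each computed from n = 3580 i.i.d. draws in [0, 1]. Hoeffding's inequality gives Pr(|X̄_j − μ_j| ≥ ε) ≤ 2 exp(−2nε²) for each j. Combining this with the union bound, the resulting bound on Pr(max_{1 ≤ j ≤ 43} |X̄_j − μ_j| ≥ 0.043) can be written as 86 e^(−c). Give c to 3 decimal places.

Union bound over the 43 events: Pr(max_{1 ≤ j ≤ 43} |X̄_j − μ_j| ≥ 0.043) ≤ 43·2·exp(−2nε²) = 86 exp(−2·3580·0.043²).
So c = 2·3580·0.043² = 13.2388.

13.239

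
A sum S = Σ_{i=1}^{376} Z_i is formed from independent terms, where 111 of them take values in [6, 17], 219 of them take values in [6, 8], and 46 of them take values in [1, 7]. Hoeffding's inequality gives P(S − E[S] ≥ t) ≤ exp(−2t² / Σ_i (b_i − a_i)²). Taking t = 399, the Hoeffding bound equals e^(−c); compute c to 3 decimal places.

19.946

Σ(b_i − a_i)² = 111·11² + 219·2² + 46·6² = 15963.
c = 2t² / 15963 = 2·399² / 15963 = 19.9463.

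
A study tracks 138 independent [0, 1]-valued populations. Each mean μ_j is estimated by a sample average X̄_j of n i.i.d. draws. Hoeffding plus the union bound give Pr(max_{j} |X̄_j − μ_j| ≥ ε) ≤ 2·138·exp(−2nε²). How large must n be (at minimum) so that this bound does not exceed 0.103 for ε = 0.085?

547

Need 2·138·exp(−2nε²) ≤ 0.103, i.e. exp(−2nε²) ≤ 0.103/276.
So 2nε² ≥ ln(276/0.103) = 7.893427.
Hence n ≥ 7.893427/(2·0.085²) = 546.258.
The smallest integer n is 547.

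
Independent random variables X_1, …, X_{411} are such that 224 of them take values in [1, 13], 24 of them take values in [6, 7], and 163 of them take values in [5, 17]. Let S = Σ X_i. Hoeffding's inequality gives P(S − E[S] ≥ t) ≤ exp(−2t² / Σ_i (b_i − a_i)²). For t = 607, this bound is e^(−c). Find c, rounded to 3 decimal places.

13.217

Σ(b_i − a_i)² = 224·12² + 24·1² + 163·12² = 55752.
c = 2t² / 55752 = 2·607² / 55752 = 13.2174.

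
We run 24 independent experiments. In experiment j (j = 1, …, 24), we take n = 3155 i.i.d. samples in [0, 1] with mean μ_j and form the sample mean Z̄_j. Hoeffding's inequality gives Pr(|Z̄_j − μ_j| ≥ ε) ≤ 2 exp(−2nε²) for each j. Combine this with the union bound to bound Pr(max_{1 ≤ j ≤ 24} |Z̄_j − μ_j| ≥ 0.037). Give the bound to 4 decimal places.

Per-experiment Hoeffding bound: 2·exp(−2·3155·0.037²) = 2·exp(−8.63839) = 0.00035434.
Union bound over 24 events: 24·0.00035434 = 0.00850.

0.0085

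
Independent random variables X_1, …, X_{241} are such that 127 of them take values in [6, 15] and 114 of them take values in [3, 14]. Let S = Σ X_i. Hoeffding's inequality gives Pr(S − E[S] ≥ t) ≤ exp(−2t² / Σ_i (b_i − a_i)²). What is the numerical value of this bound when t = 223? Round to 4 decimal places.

0.0161

Σ(b_i − a_i)² = 127·9² + 114·11² = 24081.
Exponent = 2·223² / 24081 = 4.13014.
Bound = exp(−4.13014) = 0.01608.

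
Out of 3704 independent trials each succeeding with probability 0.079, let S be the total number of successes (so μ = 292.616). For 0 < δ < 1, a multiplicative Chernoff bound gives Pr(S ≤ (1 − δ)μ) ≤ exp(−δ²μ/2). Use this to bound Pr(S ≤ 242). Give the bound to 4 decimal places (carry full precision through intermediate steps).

Write 242 = (1 − δ)μ, so δ = 1 − 242/292.616 = 0.1729776…
Then the exponent is δ²μ/2 = (μ − 242)²/(2μ) = 4.377716.
Bound = exp(−4.377716) = 0.01255.

0.0126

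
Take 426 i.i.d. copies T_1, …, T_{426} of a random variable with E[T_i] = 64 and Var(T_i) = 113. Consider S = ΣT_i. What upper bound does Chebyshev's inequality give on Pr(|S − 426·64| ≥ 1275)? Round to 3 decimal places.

Var(S) = n·Var(T_i) = 426·113 = 48138.
Chebyshev: Pr(|S − 426·64| ≥ 1275) ≤ Var(S)/1275² = 48138/1625625 = 0.0296.

0.030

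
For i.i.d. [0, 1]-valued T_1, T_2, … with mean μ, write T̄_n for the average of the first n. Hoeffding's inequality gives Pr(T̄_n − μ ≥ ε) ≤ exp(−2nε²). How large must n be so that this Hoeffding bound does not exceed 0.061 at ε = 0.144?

Require exp(−2nε²) ≤ 0.061, i.e. 2nε² ≥ ln(1/0.061) = 2.796881.
So n ≥ 2.796881 / (2·0.144²) = 67.440.
The smallest integer n is 68.

68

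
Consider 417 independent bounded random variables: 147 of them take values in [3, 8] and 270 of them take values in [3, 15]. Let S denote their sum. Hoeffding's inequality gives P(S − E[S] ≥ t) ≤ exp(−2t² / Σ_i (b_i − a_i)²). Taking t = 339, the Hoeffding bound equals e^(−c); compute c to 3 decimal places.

5.401

Σ(b_i − a_i)² = 147·5² + 270·12² = 42555.
c = 2t² / 42555 = 2·339² / 42555 = 5.4011.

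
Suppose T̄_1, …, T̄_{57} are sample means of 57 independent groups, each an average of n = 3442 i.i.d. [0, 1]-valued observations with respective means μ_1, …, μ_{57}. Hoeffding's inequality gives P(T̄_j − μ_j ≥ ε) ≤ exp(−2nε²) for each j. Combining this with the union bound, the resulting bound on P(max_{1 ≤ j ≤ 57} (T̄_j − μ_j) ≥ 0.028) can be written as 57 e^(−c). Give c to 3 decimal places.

5.397

Union bound over the 57 events: P(max_{1 ≤ j ≤ 57} (T̄_j − μ_j) ≥ 0.028) ≤ 57·exp(−2nε²) = 57 exp(−2·3442·0.028²).
So c = 2·3442·0.028² = 5.3971.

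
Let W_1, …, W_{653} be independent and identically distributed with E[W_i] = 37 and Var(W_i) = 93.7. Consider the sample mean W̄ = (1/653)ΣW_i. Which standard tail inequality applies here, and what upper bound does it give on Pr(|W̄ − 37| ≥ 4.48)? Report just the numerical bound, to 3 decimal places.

0.007

With mean and variance of each term known, Chebyshev's inequality bounds the deviation of the sum (or sample mean).
Var(W̄) = Var(W_i)/n = 93.7/653 = 0.14349.
Chebyshev: Pr(|W̄ − 37| ≥ 4.48) ≤ Var(W̄)/(4.48)² = 93.7/(653·4.48²) = 0.0071.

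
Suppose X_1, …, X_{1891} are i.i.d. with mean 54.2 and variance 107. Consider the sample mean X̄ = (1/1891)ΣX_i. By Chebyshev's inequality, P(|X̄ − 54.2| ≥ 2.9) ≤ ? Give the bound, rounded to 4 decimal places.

Var(X̄) = Var(X_i)/n = 107/1891 = 0.056584.
Chebyshev: P(|X̄ − 54.2| ≥ 2.9) ≤ Var(X̄)/(2.9)² = 107/(1891·2.9²) = 0.0067.

0.0067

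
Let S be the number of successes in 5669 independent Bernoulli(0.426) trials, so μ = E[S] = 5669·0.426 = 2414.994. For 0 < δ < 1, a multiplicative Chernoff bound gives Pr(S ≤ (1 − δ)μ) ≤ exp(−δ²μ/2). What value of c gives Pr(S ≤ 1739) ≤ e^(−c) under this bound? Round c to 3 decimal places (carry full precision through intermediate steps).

Write 1739 = (1 − δ)μ, so δ = 1 − 1739/2414.994 = 0.2799154…
Then the exponent is δ²μ/2 = (μ − 1739)²/(2μ) = 94.610564.

94.611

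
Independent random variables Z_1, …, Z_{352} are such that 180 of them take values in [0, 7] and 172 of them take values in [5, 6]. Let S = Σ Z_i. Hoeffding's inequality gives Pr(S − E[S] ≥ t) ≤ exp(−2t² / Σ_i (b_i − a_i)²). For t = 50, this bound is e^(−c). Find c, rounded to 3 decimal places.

Σ(b_i − a_i)² = 180·7² + 172·1² = 8992.
c = 2t² / 8992 = 2·50² / 8992 = 0.5560.

0.556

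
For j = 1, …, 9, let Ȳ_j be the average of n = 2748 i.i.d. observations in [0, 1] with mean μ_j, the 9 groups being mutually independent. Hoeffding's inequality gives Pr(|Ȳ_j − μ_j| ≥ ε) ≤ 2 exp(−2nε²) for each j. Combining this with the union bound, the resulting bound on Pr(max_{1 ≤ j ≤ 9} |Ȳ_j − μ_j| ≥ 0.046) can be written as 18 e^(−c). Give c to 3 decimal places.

Union bound over the 9 events: Pr(max_{1 ≤ j ≤ 9} |Ȳ_j − μ_j| ≥ 0.046) ≤ 9·2·exp(−2nε²) = 18 exp(−2·2748·0.046²).
So c = 2·2748·0.046² = 11.6295.

11.630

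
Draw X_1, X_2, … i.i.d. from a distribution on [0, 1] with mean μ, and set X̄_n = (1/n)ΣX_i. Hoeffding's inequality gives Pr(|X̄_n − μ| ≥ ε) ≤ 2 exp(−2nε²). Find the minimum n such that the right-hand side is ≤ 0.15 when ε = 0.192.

Require 2·exp(−2nε²) ≤ 0.15, i.e. 2nε² ≥ ln(2/0.15) = 2.590267.
So n ≥ 2.590267 / (2·0.192²) = 35.133.
The smallest integer n is 36.

36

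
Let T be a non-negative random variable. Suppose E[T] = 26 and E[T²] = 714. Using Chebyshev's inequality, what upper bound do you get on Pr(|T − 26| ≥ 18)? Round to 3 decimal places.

0.117

Var(T) = E[T²] − (E[T])² = 714 − 676 = 38.
Chebyshev's inequality: Pr(|T − μ| ≥ t) ≤ Var(T)/t² = 38/324 = 0.1173.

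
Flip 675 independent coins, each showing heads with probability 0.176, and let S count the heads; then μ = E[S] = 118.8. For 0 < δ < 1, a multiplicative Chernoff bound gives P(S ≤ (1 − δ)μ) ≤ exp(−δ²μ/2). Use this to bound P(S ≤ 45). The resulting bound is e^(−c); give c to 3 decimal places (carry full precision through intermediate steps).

22.923

Write 45 = (1 − δ)μ, so δ = 1 − 45/118.8 = 0.6212121…
Then the exponent is δ²μ/2 = (μ − 45)²/(2μ) = 22.922727.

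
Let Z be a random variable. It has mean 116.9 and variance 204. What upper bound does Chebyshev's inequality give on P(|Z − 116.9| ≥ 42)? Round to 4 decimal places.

Chebyshev: P(|Z − μ| ≥ t) ≤ Var(Z)/t².
Bound = 204 / 1764 = 0.1156.

0.1156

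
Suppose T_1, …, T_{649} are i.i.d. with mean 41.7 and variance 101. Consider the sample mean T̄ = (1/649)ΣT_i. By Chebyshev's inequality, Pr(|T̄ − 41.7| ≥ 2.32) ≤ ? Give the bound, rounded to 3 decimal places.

Var(T̄) = Var(T_i)/n = 101/649 = 0.15562.
Chebyshev: Pr(|T̄ − 41.7| ≥ 2.32) ≤ Var(T̄)/(2.32)² = 101/(649·2.32²) = 0.0289.

0.029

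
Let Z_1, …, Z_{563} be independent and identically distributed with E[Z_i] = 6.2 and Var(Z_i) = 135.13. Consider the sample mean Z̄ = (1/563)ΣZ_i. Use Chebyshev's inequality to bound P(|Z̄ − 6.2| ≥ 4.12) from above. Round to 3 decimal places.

0.014

Var(Z̄) = Var(Z_i)/n = 135.13/563 = 0.24002.
Chebyshev: P(|Z̄ − 6.2| ≥ 4.12) ≤ Var(Z̄)/(4.12)² = 135.13/(563·4.12²) = 0.0141.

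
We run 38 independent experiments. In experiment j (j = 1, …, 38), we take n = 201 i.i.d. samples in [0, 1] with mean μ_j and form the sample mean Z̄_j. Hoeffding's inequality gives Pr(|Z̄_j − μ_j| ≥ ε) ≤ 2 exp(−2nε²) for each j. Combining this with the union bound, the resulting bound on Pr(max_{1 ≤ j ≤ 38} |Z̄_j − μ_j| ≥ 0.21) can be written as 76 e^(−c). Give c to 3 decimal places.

17.728

Union bound over the 38 events: Pr(max_{1 ≤ j ≤ 38} |Z̄_j − μ_j| ≥ 0.21) ≤ 38·2·exp(−2nε²) = 76 exp(−2·201·0.21²).
So c = 2·201·0.21² = 17.7282.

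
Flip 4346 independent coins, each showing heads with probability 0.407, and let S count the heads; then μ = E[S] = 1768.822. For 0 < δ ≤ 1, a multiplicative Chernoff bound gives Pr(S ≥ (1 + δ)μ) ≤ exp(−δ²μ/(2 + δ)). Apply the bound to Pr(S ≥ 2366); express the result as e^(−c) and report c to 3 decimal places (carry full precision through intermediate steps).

Write 2366 = (1 + δ)μ, so δ = 2366/1768.822 − 1 = 0.3376134…
Then the exponent is δ²μ/(2 + δ) = (2366 − μ)² / (μ·(2 + δ)) = 86.248347.

86.248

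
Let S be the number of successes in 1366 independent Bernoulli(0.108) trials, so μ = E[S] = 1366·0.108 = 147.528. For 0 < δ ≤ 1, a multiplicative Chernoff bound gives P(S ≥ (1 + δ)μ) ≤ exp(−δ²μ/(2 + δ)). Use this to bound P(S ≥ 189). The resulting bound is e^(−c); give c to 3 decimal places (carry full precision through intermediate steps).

5.111

Write 189 = (1 + δ)μ, so δ = 189/147.528 − 1 = 0.2811127…
Then the exponent is δ²μ/(2 + δ) = (189 − μ)² / (μ·(2 + δ)) = 5.110798.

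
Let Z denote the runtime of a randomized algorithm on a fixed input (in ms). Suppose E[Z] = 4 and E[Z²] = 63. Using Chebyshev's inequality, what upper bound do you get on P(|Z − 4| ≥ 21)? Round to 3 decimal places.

0.107

Var(Z) = E[Z²] − (E[Z])² = 63 − 16 = 47.
Chebyshev's inequality: P(|Z − μ| ≥ t) ≤ Var(Z)/t² = 47/441 = 0.1066.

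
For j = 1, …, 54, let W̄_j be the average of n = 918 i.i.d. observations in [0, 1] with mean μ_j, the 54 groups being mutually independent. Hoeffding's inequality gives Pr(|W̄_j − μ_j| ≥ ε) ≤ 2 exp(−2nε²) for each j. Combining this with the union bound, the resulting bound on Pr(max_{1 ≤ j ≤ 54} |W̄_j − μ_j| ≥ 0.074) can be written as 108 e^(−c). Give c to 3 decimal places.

10.054

Union bound over the 54 events: Pr(max_{1 ≤ j ≤ 54} |W̄_j − μ_j| ≥ 0.074) ≤ 54·2·exp(−2nε²) = 108 exp(−2·918·0.074²).
So c = 2·918·0.074² = 10.0539.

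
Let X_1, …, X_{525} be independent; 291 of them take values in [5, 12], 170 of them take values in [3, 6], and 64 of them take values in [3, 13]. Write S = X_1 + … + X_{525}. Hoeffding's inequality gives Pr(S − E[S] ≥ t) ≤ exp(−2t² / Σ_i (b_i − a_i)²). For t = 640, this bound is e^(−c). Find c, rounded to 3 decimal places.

36.919

Σ(b_i − a_i)² = 291·7² + 170·3² + 64·10² = 22189.
c = 2t² / 22189 = 2·640² / 22189 = 36.9192.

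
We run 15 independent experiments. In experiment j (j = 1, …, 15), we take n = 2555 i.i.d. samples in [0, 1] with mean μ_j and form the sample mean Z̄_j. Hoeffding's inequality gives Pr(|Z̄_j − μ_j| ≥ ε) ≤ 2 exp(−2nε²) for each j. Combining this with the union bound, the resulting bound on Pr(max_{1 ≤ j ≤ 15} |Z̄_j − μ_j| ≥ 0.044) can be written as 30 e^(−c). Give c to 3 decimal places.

Union bound over the 15 events: Pr(max_{1 ≤ j ≤ 15} |Z̄_j − μ_j| ≥ 0.044) ≤ 15·2·exp(−2nε²) = 30 exp(−2·2555·0.044²).
So c = 2·2555·0.044² = 9.8930.

9.893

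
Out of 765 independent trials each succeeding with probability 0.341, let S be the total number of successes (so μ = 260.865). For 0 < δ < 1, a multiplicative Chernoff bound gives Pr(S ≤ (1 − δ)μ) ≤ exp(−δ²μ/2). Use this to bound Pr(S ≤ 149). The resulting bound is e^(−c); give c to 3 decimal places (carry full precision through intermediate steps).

23.985

Write 149 = (1 − δ)μ, so δ = 1 − 149/260.865 = 0.4288233…
Then the exponent is δ²μ/2 = (μ − 149)²/(2μ) = 23.985161.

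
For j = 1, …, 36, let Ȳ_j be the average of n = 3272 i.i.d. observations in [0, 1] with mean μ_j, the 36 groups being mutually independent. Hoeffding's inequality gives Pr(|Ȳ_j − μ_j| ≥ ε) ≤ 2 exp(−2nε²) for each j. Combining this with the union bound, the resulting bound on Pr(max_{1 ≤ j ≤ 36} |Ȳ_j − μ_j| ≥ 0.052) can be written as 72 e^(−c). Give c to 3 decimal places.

Union bound over the 36 events: Pr(max_{1 ≤ j ≤ 36} |Ȳ_j − μ_j| ≥ 0.052) ≤ 36·2·exp(−2nε²) = 72 exp(−2·3272·0.052²).
So c = 2·3272·0.052² = 17.6950.

17.695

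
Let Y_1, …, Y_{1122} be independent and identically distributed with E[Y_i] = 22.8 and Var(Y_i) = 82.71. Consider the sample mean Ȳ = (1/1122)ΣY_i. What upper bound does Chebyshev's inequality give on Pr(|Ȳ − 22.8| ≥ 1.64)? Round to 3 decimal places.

Var(Ȳ) = Var(Y_i)/n = 82.71/1122 = 0.073717.
Chebyshev: Pr(|Ȳ − 22.8| ≥ 1.64) ≤ Var(Ȳ)/(1.64)² = 82.71/(1122·1.64²) = 0.0274.

0.027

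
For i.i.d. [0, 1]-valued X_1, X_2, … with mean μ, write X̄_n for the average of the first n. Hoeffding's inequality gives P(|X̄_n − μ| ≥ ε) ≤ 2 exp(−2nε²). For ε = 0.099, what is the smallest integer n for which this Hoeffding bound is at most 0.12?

144

Require 2·exp(−2nε²) ≤ 0.12, i.e. 2nε² ≥ ln(2/0.12) = 2.813411.
So n ≥ 2.813411 / (2·0.099²) = 143.527.
The smallest integer n is 144.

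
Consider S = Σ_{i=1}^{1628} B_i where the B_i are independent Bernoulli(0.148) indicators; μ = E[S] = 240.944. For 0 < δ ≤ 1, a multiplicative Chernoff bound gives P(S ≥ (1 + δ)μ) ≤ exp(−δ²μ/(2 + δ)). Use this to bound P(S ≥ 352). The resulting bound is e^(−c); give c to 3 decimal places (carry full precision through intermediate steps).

20.800

Write 352 = (1 + δ)μ, so δ = 352/240.944 − 1 = 0.4609204…
Then the exponent is δ²μ/(2 + δ) = (352 − μ)² / (μ·(2 + δ)) = 20.800337.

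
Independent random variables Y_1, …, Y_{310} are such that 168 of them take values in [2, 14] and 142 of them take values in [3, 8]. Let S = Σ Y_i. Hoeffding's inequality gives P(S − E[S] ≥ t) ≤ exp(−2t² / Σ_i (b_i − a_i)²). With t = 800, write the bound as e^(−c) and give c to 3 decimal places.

Σ(b_i − a_i)² = 168·12² + 142·5² = 27742.
c = 2t² / 27742 = 2·800² / 27742 = 46.1394.

46.139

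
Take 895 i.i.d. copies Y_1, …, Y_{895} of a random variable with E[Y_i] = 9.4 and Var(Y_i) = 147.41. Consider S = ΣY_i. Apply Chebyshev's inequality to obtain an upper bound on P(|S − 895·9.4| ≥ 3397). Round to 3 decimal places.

0.011

Var(S) = n·Var(Y_i) = 895·147.41 = 131931.95.
Chebyshev: P(|S − 895·9.4| ≥ 3397) ≤ Var(S)/3397² = 131931.95/11539609 = 0.0114.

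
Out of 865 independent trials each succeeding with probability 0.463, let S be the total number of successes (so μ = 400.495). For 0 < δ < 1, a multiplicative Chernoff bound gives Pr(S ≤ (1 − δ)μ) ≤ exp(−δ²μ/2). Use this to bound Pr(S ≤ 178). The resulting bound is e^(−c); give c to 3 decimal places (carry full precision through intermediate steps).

Write 178 = (1 − δ)μ, so δ = 1 − 178/400.495 = 0.55555…
Then the exponent is δ²μ/2 = (μ − 178)²/(2μ) = 61.803549.

61.804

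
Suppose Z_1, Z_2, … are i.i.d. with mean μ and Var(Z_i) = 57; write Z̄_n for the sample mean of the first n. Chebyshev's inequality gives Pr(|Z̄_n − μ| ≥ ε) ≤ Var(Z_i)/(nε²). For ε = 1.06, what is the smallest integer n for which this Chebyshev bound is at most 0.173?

294

Require 57/(n·1.06²) ≤ 0.173, i.e. n ≥ 57/(0.173·1.06²) = 293.236.
The smallest integer n is 294.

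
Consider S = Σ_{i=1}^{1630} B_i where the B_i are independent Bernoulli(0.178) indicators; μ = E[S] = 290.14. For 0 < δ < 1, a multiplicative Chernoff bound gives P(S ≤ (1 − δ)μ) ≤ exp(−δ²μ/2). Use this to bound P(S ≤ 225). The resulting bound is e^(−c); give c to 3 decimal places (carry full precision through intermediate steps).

Write 225 = (1 − δ)μ, so δ = 1 − 225/290.14 = 0.2245123…
Then the exponent is δ²μ/2 = (μ − 225)²/(2μ) = 7.312366.

7.312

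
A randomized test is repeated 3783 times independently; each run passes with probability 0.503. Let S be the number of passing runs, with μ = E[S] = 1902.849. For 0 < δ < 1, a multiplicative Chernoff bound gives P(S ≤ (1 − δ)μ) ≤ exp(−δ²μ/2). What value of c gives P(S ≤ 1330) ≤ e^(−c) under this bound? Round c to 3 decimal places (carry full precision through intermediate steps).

86.228

Write 1330 = (1 − δ)μ, so δ = 1 − 1330/1902.849 = 0.3010481…
Then the exponent is δ²μ/2 = (μ − 1330)²/(2μ) = 86.227540.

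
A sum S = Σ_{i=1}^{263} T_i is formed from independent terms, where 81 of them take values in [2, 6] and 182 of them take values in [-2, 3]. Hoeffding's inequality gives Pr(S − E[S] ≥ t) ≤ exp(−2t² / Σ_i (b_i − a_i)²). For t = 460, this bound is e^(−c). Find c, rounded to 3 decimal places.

72.391

Σ(b_i − a_i)² = 81·4² + 182·5² = 5846.
c = 2t² / 5846 = 2·460² / 5846 = 72.3914.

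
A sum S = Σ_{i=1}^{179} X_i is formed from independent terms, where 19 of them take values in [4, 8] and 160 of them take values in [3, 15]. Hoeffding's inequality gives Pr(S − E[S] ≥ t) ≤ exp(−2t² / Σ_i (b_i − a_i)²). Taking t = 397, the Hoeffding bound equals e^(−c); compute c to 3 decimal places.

13.503

Σ(b_i − a_i)² = 19·4² + 160·12² = 23344.
c = 2t² / 23344 = 2·397² / 23344 = 13.5032.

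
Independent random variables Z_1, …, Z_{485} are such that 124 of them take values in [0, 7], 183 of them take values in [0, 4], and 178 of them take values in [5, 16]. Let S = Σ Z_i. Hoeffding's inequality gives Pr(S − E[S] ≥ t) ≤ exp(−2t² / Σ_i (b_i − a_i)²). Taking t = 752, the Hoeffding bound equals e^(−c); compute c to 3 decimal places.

Σ(b_i − a_i)² = 124·7² + 183·4² + 178·11² = 30542.
c = 2t² / 30542 = 2·752² / 30542 = 37.0312.

37.031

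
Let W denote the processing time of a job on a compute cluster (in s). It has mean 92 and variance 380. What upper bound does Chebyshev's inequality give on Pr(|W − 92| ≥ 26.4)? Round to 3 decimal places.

Chebyshev: Pr(|W − μ| ≥ t) ≤ Var(W)/t².
Bound = 380 / 696.96 = 0.5452.

0.545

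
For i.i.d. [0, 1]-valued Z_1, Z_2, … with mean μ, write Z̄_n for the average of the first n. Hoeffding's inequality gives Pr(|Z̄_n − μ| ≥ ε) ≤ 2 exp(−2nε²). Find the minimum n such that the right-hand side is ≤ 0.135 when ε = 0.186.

39

Require 2·exp(−2nε²) ≤ 0.135, i.e. 2nε² ≥ ln(2/0.135) = 2.695628.
So n ≥ 2.695628 / (2·0.186²) = 38.959.
The smallest integer n is 39.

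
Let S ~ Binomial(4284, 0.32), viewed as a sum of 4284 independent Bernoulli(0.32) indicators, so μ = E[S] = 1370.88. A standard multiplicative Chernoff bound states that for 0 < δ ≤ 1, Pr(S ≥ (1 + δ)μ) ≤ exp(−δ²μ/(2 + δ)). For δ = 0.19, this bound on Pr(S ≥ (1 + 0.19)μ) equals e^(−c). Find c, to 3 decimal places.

22.598

c = δ²μ/(2 + δ) = 0.19²·1370.88/(2 + 0.19) = 22.5976.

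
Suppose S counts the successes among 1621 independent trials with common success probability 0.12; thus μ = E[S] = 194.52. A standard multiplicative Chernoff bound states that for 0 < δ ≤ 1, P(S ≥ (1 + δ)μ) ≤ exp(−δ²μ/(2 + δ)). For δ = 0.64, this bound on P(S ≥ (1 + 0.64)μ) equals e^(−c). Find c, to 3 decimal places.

30.180

c = δ²μ/(2 + δ) = 0.64²·194.52/(2 + 0.64) = 30.1801.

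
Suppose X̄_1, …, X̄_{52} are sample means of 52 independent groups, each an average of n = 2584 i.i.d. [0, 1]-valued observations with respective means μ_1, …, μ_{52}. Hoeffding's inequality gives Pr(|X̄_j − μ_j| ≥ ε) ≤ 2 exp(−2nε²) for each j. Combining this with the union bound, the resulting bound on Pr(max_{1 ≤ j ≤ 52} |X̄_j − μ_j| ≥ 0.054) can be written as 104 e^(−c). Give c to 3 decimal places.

Union bound over the 52 events: Pr(max_{1 ≤ j ≤ 52} |X̄_j − μ_j| ≥ 0.054) ≤ 52·2·exp(−2nε²) = 104 exp(−2·2584·0.054²).
So c = 2·2584·0.054² = 15.0699.

15.070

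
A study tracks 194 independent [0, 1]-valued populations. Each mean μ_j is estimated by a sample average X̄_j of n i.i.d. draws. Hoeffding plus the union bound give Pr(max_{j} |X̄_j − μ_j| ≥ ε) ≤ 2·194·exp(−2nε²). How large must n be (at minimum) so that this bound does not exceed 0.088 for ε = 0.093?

486

Need 2·194·exp(−2nε²) ≤ 0.088, i.e. exp(−2nε²) ≤ 0.088/388.
So 2nε² ≥ ln(388/0.088) = 8.391424.
Hence n ≥ 8.391424/(2·0.093²) = 485.109.
The smallest integer n is 486.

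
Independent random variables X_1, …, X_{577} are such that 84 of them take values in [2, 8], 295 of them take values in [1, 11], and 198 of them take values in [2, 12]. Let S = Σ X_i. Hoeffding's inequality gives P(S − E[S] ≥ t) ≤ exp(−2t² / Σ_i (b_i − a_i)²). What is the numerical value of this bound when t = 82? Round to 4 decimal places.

Σ(b_i − a_i)² = 84·6² + 295·10² + 198·10² = 52324.
Exponent = 2·82² / 52324 = 0.25701.
Bound = exp(−0.25701) = 0.77336.

0.7734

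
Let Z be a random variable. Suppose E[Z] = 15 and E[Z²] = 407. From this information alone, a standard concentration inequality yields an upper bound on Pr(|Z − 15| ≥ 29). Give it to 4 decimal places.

The first two moments determine the variance, so Chebyshev's inequality is the sharpest standard bound available.
Var(Z) = E[Z²] − (E[Z])² = 407 − 225 = 182.
Chebyshev's inequality: Pr(|Z − μ| ≥ t) ≤ Var(Z)/t² = 182/841 = 0.2164.

0.2164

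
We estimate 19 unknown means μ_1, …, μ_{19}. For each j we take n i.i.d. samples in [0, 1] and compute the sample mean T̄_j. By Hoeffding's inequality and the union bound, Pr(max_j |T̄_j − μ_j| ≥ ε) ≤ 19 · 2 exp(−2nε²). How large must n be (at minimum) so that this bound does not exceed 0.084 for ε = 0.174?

101

Need 2·19·exp(−2nε²) ≤ 0.084, i.e. exp(−2nε²) ≤ 0.084/38.
So 2nε² ≥ ln(38/0.084) = 6.114525.
Hence n ≥ 6.114525/(2·0.174²) = 100.980.
The smallest integer n is 101.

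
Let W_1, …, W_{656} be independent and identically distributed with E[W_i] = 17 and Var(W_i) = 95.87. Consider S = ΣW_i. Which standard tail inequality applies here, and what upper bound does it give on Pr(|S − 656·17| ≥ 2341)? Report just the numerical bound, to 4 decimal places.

With mean and variance of each term known, Chebyshev's inequality bounds the deviation of the sum (or sample mean).
Var(S) = n·Var(W_i) = 656·95.87 = 62890.72.
Chebyshev: Pr(|S − 656·17| ≥ 2341) ≤ Var(S)/2341² = 62890.72/5480281 = 0.0115.

0.0115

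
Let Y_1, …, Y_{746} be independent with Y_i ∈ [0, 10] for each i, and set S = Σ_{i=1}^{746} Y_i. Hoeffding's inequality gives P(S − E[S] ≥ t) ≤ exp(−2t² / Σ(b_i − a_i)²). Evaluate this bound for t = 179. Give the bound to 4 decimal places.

Σ(b_i − a_i)² = 746·(10)² = 74600.
Exponent = 2·179²/74600 = 0.8590.
Bound = exp(−0.8590) = 0.42358.

0.4236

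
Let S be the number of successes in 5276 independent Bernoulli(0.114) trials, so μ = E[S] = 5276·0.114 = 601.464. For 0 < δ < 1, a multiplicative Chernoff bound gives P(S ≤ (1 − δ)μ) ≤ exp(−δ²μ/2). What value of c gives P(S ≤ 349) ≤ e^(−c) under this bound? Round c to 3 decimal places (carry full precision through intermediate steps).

52.986

Write 349 = (1 − δ)μ, so δ = 1 − 349/601.464 = 0.4197491…
Then the exponent is δ²μ/2 = (μ − 349)²/(2μ) = 52.985774.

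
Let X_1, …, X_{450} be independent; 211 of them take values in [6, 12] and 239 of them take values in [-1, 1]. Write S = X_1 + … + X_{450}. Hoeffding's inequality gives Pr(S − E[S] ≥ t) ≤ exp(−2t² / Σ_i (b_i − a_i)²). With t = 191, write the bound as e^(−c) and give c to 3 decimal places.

Σ(b_i − a_i)² = 211·6² + 239·2² = 8552.
c = 2t² / 8552 = 2·191² / 8552 = 8.5316.

8.532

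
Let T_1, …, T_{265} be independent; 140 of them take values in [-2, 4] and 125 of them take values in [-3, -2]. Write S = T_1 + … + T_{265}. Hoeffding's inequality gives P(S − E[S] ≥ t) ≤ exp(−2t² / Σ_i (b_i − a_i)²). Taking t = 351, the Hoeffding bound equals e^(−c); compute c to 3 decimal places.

Σ(b_i − a_i)² = 140·6² + 125·1² = 5165.
c = 2t² / 5165 = 2·351² / 5165 = 47.7061.

47.706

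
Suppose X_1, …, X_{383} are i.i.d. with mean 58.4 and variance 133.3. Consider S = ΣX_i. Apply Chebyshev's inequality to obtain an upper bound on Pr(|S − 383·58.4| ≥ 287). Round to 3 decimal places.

Var(S) = n·Var(X_i) = 383·133.3 = 51053.9.
Chebyshev: Pr(|S − 383·58.4| ≥ 287) ≤ Var(S)/287² = 51053.9/82369 = 0.6198.

0.620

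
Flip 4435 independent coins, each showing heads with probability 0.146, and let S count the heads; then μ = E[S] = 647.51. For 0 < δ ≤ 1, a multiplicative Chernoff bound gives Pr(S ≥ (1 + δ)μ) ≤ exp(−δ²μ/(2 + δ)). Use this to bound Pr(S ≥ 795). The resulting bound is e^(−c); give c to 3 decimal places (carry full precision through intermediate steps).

Write 795 = (1 + δ)μ, so δ = 795/647.51 − 1 = 0.2277803…
Then the exponent is δ²μ/(2 + δ) = (795 − μ)² / (μ·(2 + δ)) = 15.080173.

15.080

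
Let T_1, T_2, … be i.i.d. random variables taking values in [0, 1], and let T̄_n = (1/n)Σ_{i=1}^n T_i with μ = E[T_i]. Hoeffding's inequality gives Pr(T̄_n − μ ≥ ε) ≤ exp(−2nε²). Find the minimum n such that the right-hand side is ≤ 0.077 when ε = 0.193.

Require exp(−2nε²) ≤ 0.077, i.e. 2nε² ≥ ln(1/0.077) = 2.563950.
So n ≥ 2.563950 / (2·0.193²) = 34.416.
The smallest integer n is 35.

35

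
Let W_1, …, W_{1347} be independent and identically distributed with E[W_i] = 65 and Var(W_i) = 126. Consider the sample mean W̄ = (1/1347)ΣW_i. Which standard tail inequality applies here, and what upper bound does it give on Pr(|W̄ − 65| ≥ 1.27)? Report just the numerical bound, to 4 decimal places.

With mean and variance of each term known, Chebyshev's inequality bounds the deviation of the sum (or sample mean).
Var(W̄) = Var(W_i)/n = 126/1347 = 0.093541.
Chebyshev: Pr(|W̄ − 65| ≥ 1.27) ≤ Var(W̄)/(1.27)² = 126/(1347·1.27²) = 0.0580.

0.0580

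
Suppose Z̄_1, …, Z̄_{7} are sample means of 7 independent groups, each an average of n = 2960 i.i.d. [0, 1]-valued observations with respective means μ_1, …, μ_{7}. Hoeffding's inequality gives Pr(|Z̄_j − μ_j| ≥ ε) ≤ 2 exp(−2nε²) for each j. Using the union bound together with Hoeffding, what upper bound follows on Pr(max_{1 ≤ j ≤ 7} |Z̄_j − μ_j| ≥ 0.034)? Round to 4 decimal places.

0.0149

Per-experiment Hoeffding bound: 2·exp(−2·2960·0.034²) = 2·exp(−6.84352) = 0.0021327.
Union bound over 7 events: 7·0.0021327 = 0.01493.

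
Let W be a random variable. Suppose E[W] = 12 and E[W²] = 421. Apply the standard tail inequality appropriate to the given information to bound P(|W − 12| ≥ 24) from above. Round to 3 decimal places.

The first two moments determine the variance, so Chebyshev's inequality is the sharpest standard bound available.
Var(W) = E[W²] − (E[W])² = 421 − 144 = 277.
Chebyshev's inequality: P(|W − μ| ≥ t) ≤ Var(W)/t² = 277/576 = 0.4809.

0.481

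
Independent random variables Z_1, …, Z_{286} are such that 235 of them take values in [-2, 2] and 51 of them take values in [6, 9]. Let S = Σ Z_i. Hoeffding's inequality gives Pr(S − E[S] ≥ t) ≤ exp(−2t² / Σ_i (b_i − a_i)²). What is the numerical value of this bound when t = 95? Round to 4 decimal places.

Σ(b_i − a_i)² = 235·4² + 51·3² = 4219.
Exponent = 2·95² / 4219 = 4.27826.
Bound = exp(−4.27826) = 0.01387.

0.0139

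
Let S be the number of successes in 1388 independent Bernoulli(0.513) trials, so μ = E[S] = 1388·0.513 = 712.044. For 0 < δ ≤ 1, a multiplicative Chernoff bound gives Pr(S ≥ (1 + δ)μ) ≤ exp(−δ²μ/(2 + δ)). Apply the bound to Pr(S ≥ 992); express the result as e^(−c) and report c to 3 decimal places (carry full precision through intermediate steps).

45.994

Write 992 = (1 + δ)μ, so δ = 992/712.044 − 1 = 0.3931723…
Then the exponent is δ²μ/(2 + δ) = (992 − μ)² / (μ·(2 + δ)) = 45.993743.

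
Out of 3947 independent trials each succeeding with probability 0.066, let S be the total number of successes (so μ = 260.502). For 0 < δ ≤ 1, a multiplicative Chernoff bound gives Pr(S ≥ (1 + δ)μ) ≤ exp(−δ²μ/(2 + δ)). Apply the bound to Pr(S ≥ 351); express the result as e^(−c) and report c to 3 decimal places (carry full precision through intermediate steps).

13.393

Write 351 = (1 + δ)μ, so δ = 351/260.502 − 1 = 0.3473985…
Then the exponent is δ²μ/(2 + δ) = (351 − μ)² / (μ·(2 + δ)) = 13.393068.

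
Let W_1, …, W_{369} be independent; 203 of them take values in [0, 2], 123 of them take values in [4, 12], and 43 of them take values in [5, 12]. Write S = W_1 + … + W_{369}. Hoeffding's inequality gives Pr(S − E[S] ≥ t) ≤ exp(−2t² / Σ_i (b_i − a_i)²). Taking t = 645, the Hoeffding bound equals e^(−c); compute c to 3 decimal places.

77.106

Σ(b_i − a_i)² = 203·2² + 123·8² + 43·7² = 10791.
c = 2t² / 10791 = 2·645² / 10791 = 77.1059.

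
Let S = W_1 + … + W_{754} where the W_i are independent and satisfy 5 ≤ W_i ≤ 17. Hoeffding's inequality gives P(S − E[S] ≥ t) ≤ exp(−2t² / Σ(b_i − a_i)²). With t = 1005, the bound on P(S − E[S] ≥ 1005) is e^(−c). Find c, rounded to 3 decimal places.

18.605

Σ(b_i − a_i)² = 754·(12)² = 108576.
c = 2t²/108576 = 2·1005²/108576 = 18.6049.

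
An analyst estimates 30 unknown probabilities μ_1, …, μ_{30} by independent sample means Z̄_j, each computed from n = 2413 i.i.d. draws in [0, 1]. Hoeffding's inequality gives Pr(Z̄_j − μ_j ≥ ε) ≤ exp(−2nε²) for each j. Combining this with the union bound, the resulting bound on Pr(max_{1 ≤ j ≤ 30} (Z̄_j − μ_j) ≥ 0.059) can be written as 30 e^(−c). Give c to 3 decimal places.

Union bound over the 30 events: Pr(max_{1 ≤ j ≤ 30} (Z̄_j − μ_j) ≥ 0.059) ≤ 30·exp(−2nε²) = 30 exp(−2·2413·0.059²).
So c = 2·2413·0.059² = 16.7993.

16.799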